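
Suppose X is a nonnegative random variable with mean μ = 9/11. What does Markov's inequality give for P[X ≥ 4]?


μ = E[X] = 9/11, a = 4.
Markov: P[X ≥ 4] ≤ μ/a = (9/11)/4 = 9/44.
Numerically: ≈ 0.205.
(Since a = 4 > μ = 0.818, the bound 9/44 is < 1 and informative.)

P[X ≥ 4] ≤ 9/44 ≈ 0.205.


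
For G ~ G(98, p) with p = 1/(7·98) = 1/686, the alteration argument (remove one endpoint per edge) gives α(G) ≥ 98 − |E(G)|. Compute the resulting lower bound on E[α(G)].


E[|E(G)|] = C(98, 2)·p = 4753 · (1/686) = 97/14.
E[α(G)] ≥ n − E[|E(G)|] = 98 − 97/14 = 1275/14.
Numerically: ≈ 91.0714.
(This is only a lower bound; the true E[α(G)] may be larger.)

E[α(G)] ≥ 1275/14 ≈ 91.0714.


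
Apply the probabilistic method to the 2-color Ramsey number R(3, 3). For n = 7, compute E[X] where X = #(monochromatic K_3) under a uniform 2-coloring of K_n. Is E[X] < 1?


E[X] = C(7, 3) · 2^{1 − 3} = 35 · 2^{−2} = 35/4.
As a reduced fraction: E[X] = 35/4 ≈ 8.75000.
Is E[X] < 1? NO.
Since E[X] ≥ 1, the first-moment bound is inconclusive at n = 7; it does NOT by itself certify R(3, 3) > 7.

E[X] = 35/4 ≈ 8.75000; E[X] ≥ 1; first-moment method inconclusive here.


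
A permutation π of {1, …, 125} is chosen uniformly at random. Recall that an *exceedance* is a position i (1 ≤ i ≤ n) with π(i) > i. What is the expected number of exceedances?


Write X = Σ_{i=1}^{125} X_i, where X_i = 1_{π(i) > i}.
For each fixed i, π(i) is uniform over {1, …, 125} (marginal of a uniform permutation), so P[π(i) > i] = (n − i)/n. Summing: Σ_{i=1}^{125} (n − i)/n = (0 + 1 + … + 124)/125 = 125(125 − 1)/(2·125) = (125 − 1)/2.
Hence E[X] = Σ_{i=1}^{125} (125 − i)/125 = 62 ≈ 62.000000.

E[X] = 62 = 62.000000.


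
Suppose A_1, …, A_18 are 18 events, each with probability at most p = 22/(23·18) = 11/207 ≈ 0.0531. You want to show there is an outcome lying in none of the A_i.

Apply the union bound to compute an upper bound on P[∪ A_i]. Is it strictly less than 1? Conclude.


Union bound: P[∪_{i=1}^{18} A_i] ≤ Σ_i P[A_i] ≤ 18·p = 18·(11/207) = 22/23.
Numerically: 22/23 ≈ 0.9565.
Is 22/23 < 1? YES.
Since P[∪ A_i] ≤ 22/23 < 1, the complement has P[∩ A_i^c] ≥ 1 − 22/23 = 1/23 > 0, so some outcome avoids every A_i.

18·p = 22/23 ≈ 0.9565; existence CERTIFIED by the union bound.


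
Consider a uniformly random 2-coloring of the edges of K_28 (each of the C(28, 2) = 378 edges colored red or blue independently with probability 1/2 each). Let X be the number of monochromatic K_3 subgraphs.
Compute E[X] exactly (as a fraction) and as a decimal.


Let X = Σ_S X_S over the C(28, 3) = 3276 subsets S of size 3, where X_S = 1 if the K_3 on S is monochromatic.
For a fixed S, the K_3 on S has C(3, 2) = 3 edges. P[all 3 edges red] = (1/2)^3, and likewise for blue, so P[monochromatic] = 2·(1/2)^3 = 2^{1 − 3} = 1/4.
By linearity: E[X] = C(28, 3) · 2^{1 − 3} = 3276 · 1/4 = 819.
Numerically: E[X] ≈ 819.00000.

E[X] = C(28,3)·2^(1−C(3,2)) = 819 ≈ 819.00000.


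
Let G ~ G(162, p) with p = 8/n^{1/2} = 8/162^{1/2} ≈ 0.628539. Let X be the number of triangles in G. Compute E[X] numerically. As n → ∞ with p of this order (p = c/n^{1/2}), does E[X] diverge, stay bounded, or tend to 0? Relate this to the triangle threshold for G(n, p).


Number of potential triangles: C(162, 3) = 695520.
Each occurs with probability p³ ≈ (0.628539)³ ≈ 2.48311846e-01.
By linearity: E[X] = C(162, 3)·p³ ≈ 695520 · 2.48311846e-01 ≈ 172705.855368.
Since α = 1/2 < 1, p = c/n^{1/2} ≫ 1/n is above the triangle threshold p ~ 1/n. Asymptotically E[X] ~ (c³/6)·n^{3(1−α)} = (8³/6)·n^{1.5} → ∞; triangles are abundant w.h.p.

E[X] ≈ 172705.855368; in regime p = Θ(1/n^{1/2}) E[X] diverges (above the triangle threshold p ~ 1/n).


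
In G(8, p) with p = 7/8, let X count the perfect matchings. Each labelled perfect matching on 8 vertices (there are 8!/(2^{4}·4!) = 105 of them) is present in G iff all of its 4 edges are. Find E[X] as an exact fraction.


K_8 has 8!/(2^{4}·4!) = 105 labelled perfect matchings.
For each such perfect matching H, let X_H = 1 if all 4 edges of H are present in G. Then P[X_H = 1] = p^{4} = (7/8)^{4} = 2401/4096.
By linearity of expectation: E[X] = Σ_H E[X_H] = 105 · p^{4} = 105 · 2401/4096 = 252105/4096.
Numerically: E[X] ≈ 61.5491.

E[X] = 105 · (7/8)^{4} = 252105/4096 ≈ 61.5491.


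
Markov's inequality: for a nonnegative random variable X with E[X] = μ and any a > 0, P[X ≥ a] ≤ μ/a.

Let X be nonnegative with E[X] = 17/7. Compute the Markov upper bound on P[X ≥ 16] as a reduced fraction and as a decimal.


μ = E[X] = 17/7, a = 16.
Markov: P[X ≥ 16] ≤ μ/a = (17/7)/16 = 17/112.
Numerically: ≈ 0.151786.
(Since a = 16 > μ = 2.428571, the bound 17/112 is < 1 and informative.)

P[X ≥ 16] ≤ 17/112 ≈ 0.151786.


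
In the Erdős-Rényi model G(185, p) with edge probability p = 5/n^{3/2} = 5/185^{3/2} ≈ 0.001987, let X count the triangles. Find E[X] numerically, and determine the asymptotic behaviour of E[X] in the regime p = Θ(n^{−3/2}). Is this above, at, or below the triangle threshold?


Number of potential triangles: C(185, 3) = 1038220.
Each occurs with probability p³ ≈ (0.001987)³ ≈ 7.845800e-09.
By linearity: E[X] = C(185, 3)·p³ ≈ 1038220 · 7.845800e-09 ≈ 0.0081.
Since α = 3/2 > 1, p = c/n^{3/2} = o(1/n) is below the triangle threshold p ~ 1/n. Asymptotically E[X] ~ (c³/6)·n^{3(1−α)} = (5³/6)·n^{-1.5} → 0, so by Markov's inequality G has no triangles w.h.p.

E[X] ≈ 0.0081; in regime p = Θ(1/n^{3/2}) E[X] tends to 0 (below the triangle threshold p ~ 1/n).


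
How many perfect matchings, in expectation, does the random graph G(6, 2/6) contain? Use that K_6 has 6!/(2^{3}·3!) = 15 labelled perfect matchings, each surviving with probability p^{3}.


K_6 has 6!/(2^{3}·3!) = 15 labelled perfect matchings.
For each such perfect matching H, let X_H = 1 if all 3 edges of H are present in G. Then P[X_H = 1] = p^{3} = (1/3)^{3} = 1/27.
By linearity of expectation: E[X] = Σ_H E[X_H] = 15 · p^{3} = 15 · 1/27 = 5/9.
Numerically: E[X] ≈ 0.55556.

E[X] = 15 · (1/3)^{3} = 5/9 ≈ 0.55556.


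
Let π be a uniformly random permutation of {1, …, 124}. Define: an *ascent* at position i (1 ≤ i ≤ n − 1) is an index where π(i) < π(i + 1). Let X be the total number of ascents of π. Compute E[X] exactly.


Write X = Σ X_I over i = 1, …, 123, with X_I the indicator of one ascent.
There are 123 indicators.
For each fixed i, the pair (π(i), π(i+1)) is a uniformly random ordered pair of distinct values from {1, …, 124}; by symmetry P[π(i) < π(i+1)] = 1/2.
By linearity: E[X] = 123 · (1/2) = (124 − 1) · (1/2) = 123/2 ≈ 61.50000.

E[X] = 123/2 = 61.50000.


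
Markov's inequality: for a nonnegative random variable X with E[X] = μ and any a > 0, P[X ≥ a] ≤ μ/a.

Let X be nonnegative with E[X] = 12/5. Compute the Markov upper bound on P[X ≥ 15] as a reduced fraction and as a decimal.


μ = E[X] = 12/5, a = 15.
Markov: P[X ≥ 15] ≤ μ/a = (12/5)/15 = 4/25.
Numerically: ≈ 0.160.
(Since a = 15 > μ = 2.400, the bound 4/25 is < 1 and informative.)

P[X ≥ 15] ≤ 4/25 ≈ 0.160.


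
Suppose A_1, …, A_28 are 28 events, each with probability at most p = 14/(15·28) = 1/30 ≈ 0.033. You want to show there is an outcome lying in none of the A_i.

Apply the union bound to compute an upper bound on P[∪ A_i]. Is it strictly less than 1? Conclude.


Union bound: P[∪_{i=1}^{28} A_i] ≤ Σ_i P[A_i] ≤ 28·p = 28·(1/30) = 14/15.
Numerically: 14/15 ≈ 0.933.
Is 14/15 < 1? YES.
Since P[∪ A_i] ≤ 14/15 < 1, the complement has P[∩ A_i^c] ≥ 1 − 14/15 = 1/15 > 0, so some outcome avoids every A_i.

28·p = 14/15 ≈ 0.933; existence CERTIFIED by the union bound.


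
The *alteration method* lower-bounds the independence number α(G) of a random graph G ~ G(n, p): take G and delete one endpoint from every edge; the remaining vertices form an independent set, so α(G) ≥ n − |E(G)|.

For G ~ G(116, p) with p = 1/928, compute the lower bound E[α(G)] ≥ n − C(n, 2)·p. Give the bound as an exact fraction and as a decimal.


E[|E(G)|] = C(116, 2)·p = 6670 · (1/928) = 115/16.
E[α(G)] ≥ n − E[|E(G)|] = 116 − 115/16 = 1741/16.
Numerically: ≈ 108.812500.
(This is only a lower bound; the true E[α(G)] may be larger.)

E[α(G)] ≥ 1741/16 ≈ 108.812500.


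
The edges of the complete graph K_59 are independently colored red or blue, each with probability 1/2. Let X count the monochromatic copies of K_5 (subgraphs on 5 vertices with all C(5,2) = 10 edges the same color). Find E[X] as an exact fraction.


Let X = Σ_S X_S over the C(59, 5) = 5006386 subsets S of size 5, where X_S = 1 if the K_5 on S is monochromatic.
For a fixed S, the K_5 on S has C(5, 2) = 10 edges. P[all 10 edges red] = (1/2)^10, and likewise for blue, so P[monochromatic] = 2·(1/2)^10 = 2^{1 − 10} = 1/512.
By linearity of expectation: E[X] = C(59, 5) · 2^{1 − 10} = 5006386 · 1/512 = 2503193/256.
Numerically: E[X] ≈ 9778.0977.

E[X] = C(59,5)·2^(1−C(5,2)) = 2503193/256 ≈ 9778.0977.


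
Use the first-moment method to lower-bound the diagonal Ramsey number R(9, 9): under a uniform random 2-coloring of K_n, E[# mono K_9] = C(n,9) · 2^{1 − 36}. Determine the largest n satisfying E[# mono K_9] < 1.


We need C(n, 9) · 2^{1 − 36} < 1, i.e. C(n, 9) < 2^{36 − 1} = 34359738368.
Check values of n near the boundary:
  n = 64: C(64, 9) = 27540584512; 27540584512 < 34359738368? YES
  n = 65: C(65, 9) = 31966749880; 31966749880 < 34359738368? YES
  n = 66: C(66, 9) = 37014131440; 37014131440 < 34359738368? NO
  n = 67: C(67, 9) = 42757703560; 42757703560 < 34359738368? NO
The largest n with C(n, 9) < 34359738368 is n = 65 (where E[X] = 3995843735/4294967296 ≈ 0.9304). Hence R(9, 9) > 65, i.e. R(9, 9) ≥ 66.

Largest n = 65; hence R(9, 9) > 65.


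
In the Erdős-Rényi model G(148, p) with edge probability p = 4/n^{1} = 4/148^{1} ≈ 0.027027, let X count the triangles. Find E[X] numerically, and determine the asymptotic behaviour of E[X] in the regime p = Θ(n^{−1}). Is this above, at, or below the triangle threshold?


Number of potential triangles: C(148, 3) = 529396.
Each occurs with probability p³ ≈ (0.027027)³ ≈ 1.97421673e-05.
By linearity: E[X] = C(148, 3)·p³ ≈ 529396 · 1.97421673e-05 ≈ 10.451424.
Here α = 1, so p = 4/n is exactly at the triangle threshold p ~ 1/n. Asymptotically E[X] → c³/6 = 4³/6 = 32/3 ≈ 10.666667, a bounded constant. In this regime the triangle count is asymptotically Poisson(c³/6).

E[X] ≈ 10.451424; in regime p = Θ(1/n^{1}) E[X] stays bounded (at the triangle threshold p ~ 1/n).


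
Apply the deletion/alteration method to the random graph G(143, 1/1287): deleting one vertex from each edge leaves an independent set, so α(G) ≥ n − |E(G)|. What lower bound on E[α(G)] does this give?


E[|E(G)|] = C(143, 2)·p = 10153 · (1/1287) = 71/9.
E[α(G)] ≥ n − E[|E(G)|] = 143 − 71/9 = 1216/9.
Numerically: ≈ 135.1111.
(This is only a lower bound; the true E[α(G)] may be larger.)

E[α(G)] ≥ 1216/9 ≈ 135.1111.


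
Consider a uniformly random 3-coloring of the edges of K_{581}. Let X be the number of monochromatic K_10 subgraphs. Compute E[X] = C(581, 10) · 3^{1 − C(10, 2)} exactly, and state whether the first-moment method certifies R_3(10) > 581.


E[X] = C(581, 10) · 3^{1 − 45} = 1117316416086113363120 · 3^{−44} = 1117316416086113363120/984770902183611232881.
As a reduced fraction: E[X] = 1117316416086113363120/984770902183611232881 ≈ 1.13460.
Is E[X] < 1? NO.
Since E[X] ≥ 1, the first-moment bound is inconclusive at n = 581; it does NOT by itself certify R_3(10) > 581.

E[X] = 1117316416086113363120/984770902183611232881 ≈ 1.13460; E[X] ≥ 1; first-moment method inconclusive here.


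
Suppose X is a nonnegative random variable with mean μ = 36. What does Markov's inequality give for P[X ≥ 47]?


μ = E[X] = 36, a = 47.
Markov: P[X ≥ 47] ≤ μ/a = (36)/47 = 36/47.
Numerically: ≈ 0.765957.
(Since a = 47 > μ = 36.000000, the bound 36/47 is < 1 and informative.)

P[X ≥ 47] ≤ 36/47 ≈ 0.765957.


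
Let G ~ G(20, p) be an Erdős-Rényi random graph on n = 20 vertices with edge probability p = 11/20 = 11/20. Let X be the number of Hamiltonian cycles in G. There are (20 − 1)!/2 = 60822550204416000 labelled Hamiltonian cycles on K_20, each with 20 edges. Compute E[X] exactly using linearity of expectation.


K_20 has (20 − 1)!/2 = 60822550204416000 labelled Hamiltonian cycles.
For each such Hamiltonian cycle H, let X_H = 1 if all 20 edges of H are present in G. Then P[X_H = 1] = p^{20} = (11/20)^{20} = 672749994932560009201/104857600000000000000000000.
Summing the indicators: E[X] = Σ_H E[X_H] = 60822550204416000 · p^{20} = 60822550204416000 · 672749994932560009201/104857600000000000000000000 = 9989836509230039246035759128621/25600000000000000000.
Numerically: E[X] ≈ 3.9023e+11.

E[X] = 60822550204416000 · (11/20)^{20} = 9989836509230039246035759128621/25600000000000000000 ≈ 3.9023e+11.


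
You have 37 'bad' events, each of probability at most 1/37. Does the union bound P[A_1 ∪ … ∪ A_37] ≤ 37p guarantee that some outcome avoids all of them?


Union bound: P[∪_{i=1}^{37} A_i] ≤ Σ_i P[A_i] ≤ 37·p = 37·(1/37) = 1.
Numerically: 1 ≈ 1.00000.
Is 1 < 1? NO.
Since the bound 1 is ≥ 1, the union bound is uninformative here; it does NOT by itself certify existence.

37·p = 1 ≈ 1.00000; existence NOT certified by the union bound.


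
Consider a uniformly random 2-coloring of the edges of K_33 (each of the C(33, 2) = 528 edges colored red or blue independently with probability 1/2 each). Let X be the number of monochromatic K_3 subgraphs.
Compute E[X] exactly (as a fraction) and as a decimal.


Let X = Σ_S X_S over the C(33, 3) = 5456 subsets S of size 3, where X_S = 1 if the K_3 on S is monochromatic.
For a fixed S, the K_3 on S has C(3, 2) = 3 edges. P[all 3 edges red] = (1/2)^3, and likewise for blue, so P[monochromatic] = 2·(1/2)^3 = 2^{1 − 3} = 1/4.
By linearity: E[X] = C(33, 3) · 2^{1 − 3} = 5456 · 1/4 = 1364.
Numerically: E[X] ≈ 1364.000.

E[X] = C(33,3)·2^(1−C(3,2)) = 1364 ≈ 1364.000.


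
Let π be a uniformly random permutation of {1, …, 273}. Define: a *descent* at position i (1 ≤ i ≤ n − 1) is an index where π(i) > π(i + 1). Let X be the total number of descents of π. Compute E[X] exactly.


Write X = Σ X_I over i = 1, …, 272, with X_I the indicator of one descent.
There are 272 indicators.
For each fixed i, the pair (π(i), π(i+1)) is a uniformly random ordered pair of distinct values from {1, …, 273}; by symmetry P[π(i) > π(i+1)] = 1/2.
By linearity: E[X] = 272 · (1/2) = (273 − 1) · (1/2) = 136 ≈ 136.000.

E[X] = 136 = 136.000.


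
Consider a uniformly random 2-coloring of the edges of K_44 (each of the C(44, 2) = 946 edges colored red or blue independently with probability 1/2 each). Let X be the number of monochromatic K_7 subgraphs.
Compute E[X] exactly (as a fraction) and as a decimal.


Let X = Σ_S X_S over the C(44, 7) = 38320568 subsets S of size 7, where X_S = 1 if the K_7 on S is monochromatic.
For a fixed S, the K_7 on S has C(7, 2) = 21 edges. P[all 21 edges red] = (1/2)^21, and likewise for blue, so P[monochromatic] = 2·(1/2)^21 = 2^{1 − 21} = 1/1048576.
By linearity of expectation: E[X] = C(44, 7) · 2^{1 − 21} = 38320568 · 1/1048576 = 4790071/131072.
Numerically: E[X] ≈ 36.54534.

E[X] = C(44,7)·2^(1−C(7,2)) = 4790071/131072 ≈ 36.54534.


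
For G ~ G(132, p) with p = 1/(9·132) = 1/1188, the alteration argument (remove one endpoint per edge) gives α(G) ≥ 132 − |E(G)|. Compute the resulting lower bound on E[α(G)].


E[|E(G)|] = C(132, 2)·p = 8646 · (1/1188) = 131/18.
E[α(G)] ≥ n − E[|E(G)|] = 132 − 131/18 = 2245/18.
Numerically: ≈ 124.7222.
(This is only a lower bound; the true E[α(G)] may be larger.)

E[α(G)] ≥ 2245/18 ≈ 124.7222.


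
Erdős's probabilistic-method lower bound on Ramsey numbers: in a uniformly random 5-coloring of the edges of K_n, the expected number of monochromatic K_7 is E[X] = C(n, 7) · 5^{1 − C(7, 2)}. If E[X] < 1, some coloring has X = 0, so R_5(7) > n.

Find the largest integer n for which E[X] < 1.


We need C(n, 7) · 5^{1 − 21} < 1, i.e. C(n, 7) < 5^{21 − 1} = 95367431640625.
Check values of n near the boundary:
  n = 333: C(333, 7) = 84549532139028; 84549532139028 < 95367431640625? YES
  n = 334: C(334, 7) = 86359460961576; 86359460961576 < 95367431640625? YES
  n = 335: C(335, 7) = 88202498238195; 88202498238195 < 95367431640625? YES
  n = 336: C(336, 7) = 90079147136880; 90079147136880 < 95367431640625? YES
  n = 337: C(337, 7) = 91989916924632; 91989916924632 < 95367431640625? YES
  n = 338: C(338, 7) = 93935323022736; 93935323022736 < 95367431640625? YES
  n = 339: C(339, 7) = 95915887062372; 95915887062372 < 95367431640625? NO
  n = 340: C(340, 7) = 97932136940560; 97932136940560 < 95367431640625? NO
The largest n with C(n, 7) < 95367431640625 is n = 338 (where E[X] = 93935323022736/95367431640625 ≈ 0.9850). Hence R_5(7) > 338, i.e. R_5(7) ≥ 339.

Largest n = 338; hence R_5(7) > 338.


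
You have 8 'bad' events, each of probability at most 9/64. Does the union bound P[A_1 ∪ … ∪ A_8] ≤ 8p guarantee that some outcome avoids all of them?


Union bound: P[∪_{i=1}^{8} A_i] ≤ Σ_i P[A_i] ≤ 8·p = 8·(9/64) = 9/8.
Numerically: 9/8 ≈ 1.12500.
Is 9/8 < 1? NO.
Since the bound 9/8 is ≥ 1, the union bound is uninformative here; it does NOT by itself certify existence.

8·p = 9/8 ≈ 1.12500; existence NOT certified by the union bound.


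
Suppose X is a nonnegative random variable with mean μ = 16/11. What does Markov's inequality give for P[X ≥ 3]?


μ = E[X] = 16/11, a = 3.
Markov: P[X ≥ 3] ≤ μ/a = (16/11)/3 = 16/33.
Numerically: ≈ 0.48485.
(Since a = 3 > μ = 1.45455, the bound 16/33 is < 1 and informative.)

P[X ≥ 3] ≤ 16/33 ≈ 0.48485.


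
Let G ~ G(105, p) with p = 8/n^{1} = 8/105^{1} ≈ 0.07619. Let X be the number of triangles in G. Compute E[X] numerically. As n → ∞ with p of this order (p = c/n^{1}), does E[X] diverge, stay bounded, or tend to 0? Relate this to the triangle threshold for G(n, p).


Number of potential triangles: C(105, 3) = 187460.
Each occurs with probability p³ ≈ (0.07619)³ ≈ 4.422849e-04.
By linearity: E[X] = C(105, 3)·p³ ≈ 187460 · 4.422849e-04 ≈ 82.9107.
Here α = 1, so p = 8/n is exactly at the triangle threshold p ~ 1/n. Asymptotically E[X] → c³/6 = 8³/6 = 256/3 ≈ 85.3333, a bounded constant. In this regime the triangle count is asymptotically Poisson(c³/6).

E[X] ≈ 82.9107; in regime p = Θ(1/n^{1}) E[X] stays bounded (at the triangle threshold p ~ 1/n).


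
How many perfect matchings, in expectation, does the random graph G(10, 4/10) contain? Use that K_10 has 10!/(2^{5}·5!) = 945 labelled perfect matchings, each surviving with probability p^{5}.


K_10 has 10!/(2^{5}·5!) = 945 labelled perfect matchings.
For each such perfect matching H, let X_H = 1 if all 5 edges of H are present in G. Then P[X_H = 1] = p^{5} = (2/5)^{5} = 32/3125.
By linearity: E[X] = Σ_H E[X_H] = 945 · p^{5} = 945 · 32/3125 = 6048/625.
Numerically: E[X] ≈ 9.68.

E[X] = 945 · (2/5)^{5} = 6048/625 ≈ 9.68.


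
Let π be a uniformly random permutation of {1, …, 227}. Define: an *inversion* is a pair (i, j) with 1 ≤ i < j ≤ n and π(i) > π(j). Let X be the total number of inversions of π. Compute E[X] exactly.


Write X = Σ X_I over the C(227, 2) = 25651 pairs i < j, with X_I the indicator of one inversion.
There are 25651 indicators.
For each fixed pair i < j, the values π(i) and π(j) are two distinct elements of {1, …, 227} in uniformly random order; by symmetry P[π(i) > π(j)] = 1/2.
By linearity: E[X] = 25651 · (1/2) = C(227, 2) · (1/2) = 25651/2 = 25651/2 ≈ 12825.500.

E[X] = 25651/2 = 12825.500.


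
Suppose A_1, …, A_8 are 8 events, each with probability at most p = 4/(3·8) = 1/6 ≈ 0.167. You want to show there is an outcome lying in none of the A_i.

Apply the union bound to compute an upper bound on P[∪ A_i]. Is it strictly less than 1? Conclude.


Union bound: P[∪_{i=1}^{8} A_i] ≤ Σ_i P[A_i] ≤ 8·p = 8·(1/6) = 4/3.
Numerically: 4/3 ≈ 1.333.
Is 4/3 < 1? NO.
Since the bound 4/3 is ≥ 1, the union bound is uninformative here; it does NOT by itself certify existence.

8·p = 4/3 ≈ 1.333; existence NOT certified by the union bound.


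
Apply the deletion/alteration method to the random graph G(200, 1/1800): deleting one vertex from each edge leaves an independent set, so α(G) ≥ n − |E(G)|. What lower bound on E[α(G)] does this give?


E[|E(G)|] = C(200, 2)·p = 19900 · (1/1800) = 199/18.
E[α(G)] ≥ n − E[|E(G)|] = 200 − 199/18 = 3401/18.
Numerically: ≈ 188.944444.
(This is only a lower bound; the true E[α(G)] may be larger.)

E[α(G)] ≥ 3401/18 ≈ 188.944444.


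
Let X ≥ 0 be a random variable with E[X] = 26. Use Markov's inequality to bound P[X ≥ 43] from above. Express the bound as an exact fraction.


μ = E[X] = 26, a = 43.
Markov: P[X ≥ 43] ≤ μ/a = (26)/43 = 26/43.
Numerically: ≈ 0.60465.
(Since a = 43 > μ = 26.00000, the bound 26/43 is < 1 and informative.)

P[X ≥ 43] ≤ 26/43 ≈ 0.60465.


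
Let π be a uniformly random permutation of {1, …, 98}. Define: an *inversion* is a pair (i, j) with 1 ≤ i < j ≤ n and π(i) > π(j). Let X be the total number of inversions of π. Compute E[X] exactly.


Write X = Σ X_I over the C(98, 2) = 4753 pairs i < j, with X_I the indicator of one inversion.
There are 4753 indicators.
For each fixed pair i < j, the values π(i) and π(j) are two distinct elements of {1, …, 98} in uniformly random order; by symmetry P[π(i) > π(j)] = 1/2.
By linearity: E[X] = 4753 · (1/2) = C(98, 2) · (1/2) = 4753/2 = 4753/2 ≈ 2376.500000.

E[X] = 4753/2 = 2376.500000.


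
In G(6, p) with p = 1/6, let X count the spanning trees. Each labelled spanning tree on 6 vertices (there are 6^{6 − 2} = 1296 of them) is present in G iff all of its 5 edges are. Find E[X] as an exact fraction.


K_6 has 6^{6 − 2} = 1296 labelled spanning trees.
For each such spanning tree H, let X_H = 1 if all 5 edges of H are present in G. Then P[X_H = 1] = p^{5} = (1/6)^{5} = 1/7776.
By linearity of expectation: E[X] = Σ_H E[X_H] = 1296 · p^{5} = 1296 · 1/7776 = 1/6.
Numerically: E[X] ≈ 0.166667.

E[X] = 1296 · (1/6)^{5} = 1/6 ≈ 0.166667.


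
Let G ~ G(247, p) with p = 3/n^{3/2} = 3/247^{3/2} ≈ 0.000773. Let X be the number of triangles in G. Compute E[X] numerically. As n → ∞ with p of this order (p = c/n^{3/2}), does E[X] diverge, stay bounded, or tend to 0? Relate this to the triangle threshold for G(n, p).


Number of potential triangles: C(247, 3) = 2481115.
Each occurs with probability p³ ≈ (0.000773)³ ≈ 4.61559e-10.
By linearity: E[X] = C(247, 3)·p³ ≈ 2481115 · 4.61559e-10 ≈ 0.001.
Since α = 3/2 > 1, p = c/n^{3/2} = o(1/n) is below the triangle threshold p ~ 1/n. Asymptotically E[X] ~ (c³/6)·n^{3(1−α)} = (3³/6)·n^{-1.5} → 0, so by Markov's inequality G has no triangles w.h.p.

E[X] ≈ 0.001; in regime p = Θ(1/n^{3/2}) E[X] tends to 0 (below the triangle threshold p ~ 1/n).


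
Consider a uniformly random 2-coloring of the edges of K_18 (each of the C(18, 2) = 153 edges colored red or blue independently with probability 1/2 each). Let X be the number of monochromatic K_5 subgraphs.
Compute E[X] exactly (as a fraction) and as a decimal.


Let X = Σ_S X_S over the C(18, 5) = 8568 subsets S of size 5, where X_S = 1 if the K_5 on S is monochromatic.
For a fixed S, the K_5 on S has C(5, 2) = 10 edges. P[all 10 edges red] = (1/2)^10, and likewise for blue, so P[monochromatic] = 2·(1/2)^10 = 2^{1 − 10} = 1/512.
By linearity: E[X] = C(18, 5) · 2^{1 − 10} = 8568 · 1/512 = 1071/64.
Numerically: E[X] ≈ 16.73438.

E[X] = C(18,5)·2^(1−C(5,2)) = 1071/64 ≈ 16.73438.


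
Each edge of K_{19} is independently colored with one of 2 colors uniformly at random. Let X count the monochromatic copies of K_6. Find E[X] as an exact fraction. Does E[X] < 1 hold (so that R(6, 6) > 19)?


E[X] = C(19, 6) · 2^{1 − 15} = 27132 · 2^{−14} = 27132/16384.
As a reduced fraction: E[X] = 6783/4096 ≈ 1.656.
Is E[X] < 1? NO.
Since E[X] ≥ 1, the first-moment bound is inconclusive at n = 19; it does NOT by itself certify R(6, 6) > 19.

E[X] = 6783/4096 ≈ 1.656; E[X] ≥ 1; first-moment method inconclusive here.


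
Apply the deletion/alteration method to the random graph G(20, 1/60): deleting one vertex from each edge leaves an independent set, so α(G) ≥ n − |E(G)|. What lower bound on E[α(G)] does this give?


E[|E(G)|] = C(20, 2)·p = 190 · (1/60) = 19/6.
E[α(G)] ≥ n − E[|E(G)|] = 20 − 19/6 = 101/6.
Numerically: ≈ 16.8333.
(This is only a lower bound; the true E[α(G)] may be larger.)

E[α(G)] ≥ 101/6 ≈ 16.8333.


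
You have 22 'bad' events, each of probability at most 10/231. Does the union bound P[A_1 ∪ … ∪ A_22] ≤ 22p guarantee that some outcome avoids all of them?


Union bound: P[∪_{i=1}^{22} A_i] ≤ Σ_i P[A_i] ≤ 22·p = 22·(10/231) = 20/21.
Numerically: 20/21 ≈ 0.952381.
Is 20/21 < 1? YES.
Since P[∪ A_i] ≤ 20/21 < 1, the complement has P[∩ A_i^c] ≥ 1 − 20/21 = 1/21 > 0, so some outcome avoids every A_i.

22·p = 20/21 ≈ 0.952381; existence CERTIFIED by the union bound.


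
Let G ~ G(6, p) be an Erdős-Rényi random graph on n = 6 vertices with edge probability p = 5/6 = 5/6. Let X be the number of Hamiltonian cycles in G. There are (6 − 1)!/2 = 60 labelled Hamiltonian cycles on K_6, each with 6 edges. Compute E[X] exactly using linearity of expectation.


K_6 has (6 − 1)!/2 = 60 labelled Hamiltonian cycles.
For each such Hamiltonian cycle H, let X_H = 1 if all 6 edges of H are present in G. Then P[X_H = 1] = p^{6} = (5/6)^{6} = 15625/46656.
Summing the indicators: E[X] = Σ_H E[X_H] = 60 · p^{6} = 60 · 15625/46656 = 78125/3888.
Numerically: E[X] ≈ 20.0939.

E[X] = 60 · (5/6)^{6} = 78125/3888 ≈ 20.0939.


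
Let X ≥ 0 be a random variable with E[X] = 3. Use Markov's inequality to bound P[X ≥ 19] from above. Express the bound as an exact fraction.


μ = E[X] = 3, a = 19.
Markov: P[X ≥ 19] ≤ μ/a = (3)/19 = 3/19.
Numerically: ≈ 0.1579.
(Since a = 19 > μ = 3.0000, the bound 3/19 is < 1 and informative.)

P[X ≥ 19] ≤ 3/19 ≈ 0.1579.


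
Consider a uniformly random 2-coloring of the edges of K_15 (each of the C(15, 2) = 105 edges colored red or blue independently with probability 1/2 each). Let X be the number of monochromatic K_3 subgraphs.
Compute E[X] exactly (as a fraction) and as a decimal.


Let X = Σ_S X_S over the C(15, 3) = 455 subsets S of size 3, where X_S = 1 if the K_3 on S is monochromatic.
For a fixed S, the K_3 on S has C(3, 2) = 3 edges. P[all 3 edges red] = (1/2)^3, and likewise for blue, so P[monochromatic] = 2·(1/2)^3 = 2^{1 − 3} = 1/4.
By linearity: E[X] = C(15, 3) · 2^{1 − 3} = 455 · 1/4 = 455/4.
Numerically: E[X] ≈ 113.7500.

E[X] = C(15,3)·2^(1−C(3,2)) = 455/4 ≈ 113.7500.


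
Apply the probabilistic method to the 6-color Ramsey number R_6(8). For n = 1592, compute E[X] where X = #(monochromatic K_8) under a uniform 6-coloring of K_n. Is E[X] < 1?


E[X] = C(1592, 8) · 6^{1 − 28} = 1005480414540892933435 · 6^{−27} = 1005480414540892933435/1023490369077469249536.
As a reduced fraction: E[X] = 1005480414540892933435/1023490369077469249536 ≈ 0.98240.
Is E[X] < 1? YES.
Since E[X] < 1, there exists a 6-coloring of K_{1592} with no monochromatic K_8; hence R_6(8) > 1592.

E[X] = 1005480414540892933435/1023490369077469249536 ≈ 0.98240; E[X] < 1, so R_6(8) > 1592.


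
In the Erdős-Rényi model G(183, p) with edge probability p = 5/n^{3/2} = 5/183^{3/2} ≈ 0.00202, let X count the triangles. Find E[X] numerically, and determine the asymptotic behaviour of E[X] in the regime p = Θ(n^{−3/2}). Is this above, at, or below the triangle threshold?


Number of potential triangles: C(183, 3) = 1004731.
Each occurs with probability p³ ≈ (0.00202)³ ≈ 8.23911e-09.
By linearity: E[X] = C(183, 3)·p³ ≈ 1004731 · 8.23911e-09 ≈ 0.008.
Since α = 3/2 > 1, p = c/n^{3/2} = o(1/n) is below the triangle threshold p ~ 1/n. Asymptotically E[X] ~ (c³/6)·n^{3(1−α)} = (5³/6)·n^{-1.5} → 0, so by Markov's inequality G has no triangles w.h.p.

E[X] ≈ 0.008; in regime p = Θ(1/n^{3/2}) E[X] tends to 0 (below the triangle threshold p ~ 1/n).


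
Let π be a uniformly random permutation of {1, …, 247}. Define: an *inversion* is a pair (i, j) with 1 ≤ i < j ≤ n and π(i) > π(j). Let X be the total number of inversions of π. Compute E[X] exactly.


Write X = Σ X_I over the C(247, 2) = 30381 pairs i < j, with X_I the indicator of one inversion.
There are 30381 indicators.
For each fixed pair i < j, the values π(i) and π(j) are two distinct elements of {1, …, 247} in uniformly random order; by symmetry P[π(i) > π(j)] = 1/2.
By linearity: E[X] = 30381 · (1/2) = C(247, 2) · (1/2) = 30381/2 = 30381/2 ≈ 15190.5000.

E[X] = 30381/2 = 15190.5000.


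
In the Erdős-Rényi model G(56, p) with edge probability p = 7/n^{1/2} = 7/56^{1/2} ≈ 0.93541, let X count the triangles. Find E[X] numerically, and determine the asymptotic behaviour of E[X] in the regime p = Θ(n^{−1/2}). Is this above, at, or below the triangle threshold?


Number of potential triangles: C(56, 3) = 27720.
Each occurs with probability p³ ≈ (0.93541)³ ≈ 8.1848755e-01.
By linearity: E[X] = C(56, 3)·p³ ≈ 27720 · 8.1848755e-01 ≈ 22688.47498.
Since α = 1/2 < 1, p = c/n^{1/2} ≫ 1/n is above the triangle threshold p ~ 1/n. Asymptotically E[X] ~ (c³/6)·n^{3(1−α)} = (7³/6)·n^{1.5} → ∞; triangles are abundant w.h.p.

E[X] ≈ 22688.47498; in regime p = Θ(1/n^{1/2}) E[X] diverges (above the triangle threshold p ~ 1/n).


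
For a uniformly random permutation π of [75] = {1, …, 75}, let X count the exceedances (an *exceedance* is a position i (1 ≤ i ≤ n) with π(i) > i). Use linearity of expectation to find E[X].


Write X = Σ_{i=1}^{75} X_i, where X_i = 1_{π(i) > i}.
For each fixed i, π(i) is uniform over {1, …, 75} (marginal of a uniform permutation), so P[π(i) > i] = (n − i)/n. Summing: Σ_{i=1}^{75} (n − i)/n = (0 + 1 + … + 74)/75 = 75(75 − 1)/(2·75) = (75 − 1)/2.
Hence E[X] = Σ_{i=1}^{75} (75 − i)/75 = 37 ≈ 37.000.

E[X] = 37 = 37.000.


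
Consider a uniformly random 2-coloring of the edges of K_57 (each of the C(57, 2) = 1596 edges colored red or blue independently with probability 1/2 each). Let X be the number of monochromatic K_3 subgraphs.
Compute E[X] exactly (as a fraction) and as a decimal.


Let X = Σ_S X_S over the C(57, 3) = 29260 subsets S of size 3, where X_S = 1 if the K_3 on S is monochromatic.
For a fixed S, the K_3 on S has C(3, 2) = 3 edges. P[all 3 edges red] = (1/2)^3, and likewise for blue, so P[monochromatic] = 2·(1/2)^3 = 2^{1 − 3} = 1/4.
By linearity of expectation: E[X] = C(57, 3) · 2^{1 − 3} = 29260 · 1/4 = 7315.
Numerically: E[X] ≈ 7315.000.

E[X] = C(57,3)·2^(1−C(3,2)) = 7315 ≈ 7315.000.


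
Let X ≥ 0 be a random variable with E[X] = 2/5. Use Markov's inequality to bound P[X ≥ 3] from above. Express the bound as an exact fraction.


μ = E[X] = 2/5, a = 3.
Markov: P[X ≥ 3] ≤ μ/a = (2/5)/3 = 2/15.
Numerically: ≈ 0.13333.
(Since a = 3 > μ = 0.40000, the bound 2/15 is < 1 and informative.)

P[X ≥ 3] ≤ 2/15 ≈ 0.13333.


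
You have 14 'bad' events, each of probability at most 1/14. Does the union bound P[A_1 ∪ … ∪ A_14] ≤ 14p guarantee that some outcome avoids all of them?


Union bound: P[∪_{i=1}^{14} A_i] ≤ Σ_i P[A_i] ≤ 14·p = 14·(1/14) = 1.
Numerically: 1 ≈ 1.000000.
Is 1 < 1? NO.
Since the bound 1 is ≥ 1, the union bound is uninformative here; it does NOT by itself certify existence.

14·p = 1 ≈ 1.000000; existence NOT certified by the union bound.


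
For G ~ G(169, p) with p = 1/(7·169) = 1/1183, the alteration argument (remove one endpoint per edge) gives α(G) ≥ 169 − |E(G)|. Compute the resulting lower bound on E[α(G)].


E[|E(G)|] = C(169, 2)·p = 14196 · (1/1183) = 12.
E[α(G)] ≥ n − E[|E(G)|] = 169 − 12 = 157.
Numerically: ≈ 157.000000.
(This is only a lower bound; the true E[α(G)] may be larger.)

E[α(G)] ≥ 157 ≈ 157.000000.


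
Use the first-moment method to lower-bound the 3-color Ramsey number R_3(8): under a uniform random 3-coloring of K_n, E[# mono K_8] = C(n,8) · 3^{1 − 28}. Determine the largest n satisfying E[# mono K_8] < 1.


We need C(n, 8) · 3^{1 − 28} < 1, i.e. C(n, 8) < 3^{28 − 1} = 7625597484987.
Check values of n near the boundary:
  n = 151: C(151, 8) = 5551321138650; 5551321138650 < 7625597484987? YES
  n = 152: C(152, 8) = 5859727868575; 5859727868575 < 7625597484987? YES
  n = 153: C(153, 8) = 6183023199255; 6183023199255 < 7625597484987? YES
  n = 154: C(154, 8) = 6521818990995; 6521818990995 < 7625597484987? YES
  n = 155: C(155, 8) = 6876747915675; 6876747915675 < 7625597484987? YES
  n = 156: C(156, 8) = 7248464019225; 7248464019225 < 7625597484987? YES
  n = 157: C(157, 8) = 7637643295425; 7637643295425 < 7625597484987? NO
  n = 158: C(158, 8) = 8044984271181; 8044984271181 < 7625597484987? NO
  n = 159: C(159, 8) = 8471208603429; 8471208603429 < 7625597484987? NO
The largest n with C(n, 8) < 7625597484987 is n = 156 (where E[X] = 805384891025/847288609443 ≈ 0.9505437). Hence R_3(8) > 156, i.e. R_3(8) ≥ 157.

Largest n = 156; hence R_3(8) > 156.


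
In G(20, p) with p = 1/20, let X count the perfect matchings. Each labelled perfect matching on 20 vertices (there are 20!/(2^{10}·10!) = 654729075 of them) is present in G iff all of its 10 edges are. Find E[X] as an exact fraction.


K_20 has 20!/(2^{10}·10!) = 654729075 labelled perfect matchings.
For each such perfect matching H, let X_H = 1 if all 10 edges of H are present in G. Then P[X_H = 1] = p^{10} = (1/20)^{10} = 1/10240000000000.
By linearity of expectation: E[X] = Σ_H E[X_H] = 654729075 · p^{10} = 654729075 · 1/10240000000000 = 26189163/409600000000.
Numerically: E[X] ≈ 6.394e-05.

E[X] = 654729075 · (1/20)^{10} = 26189163/409600000000 ≈ 6.394e-05.


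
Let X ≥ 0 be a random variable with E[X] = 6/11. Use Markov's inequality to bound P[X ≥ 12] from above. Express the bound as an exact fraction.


μ = E[X] = 6/11, a = 12.
Markov: P[X ≥ 12] ≤ μ/a = (6/11)/12 = 1/22.
Numerically: ≈ 0.0455.
(Since a = 12 > μ = 0.5455, the bound 1/22 is < 1 and informative.)

P[X ≥ 12] ≤ 1/22 ≈ 0.0455.


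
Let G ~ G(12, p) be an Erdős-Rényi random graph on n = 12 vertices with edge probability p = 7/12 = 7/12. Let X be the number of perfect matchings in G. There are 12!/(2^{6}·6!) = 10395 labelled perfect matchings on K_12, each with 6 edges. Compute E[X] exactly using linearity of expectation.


K_12 has 12!/(2^{6}·6!) = 10395 labelled perfect matchings.
For each such perfect matching H, let X_H = 1 if all 6 edges of H are present in G. Then P[X_H = 1] = p^{6} = (7/12)^{6} = 117649/2985984.
By linearity: E[X] = Σ_H E[X_H] = 10395 · p^{6} = 10395 · 117649/2985984 = 45294865/110592.
Numerically: E[X] ≈ 409.57.

E[X] = 10395 · (7/12)^{6} = 45294865/110592 ≈ 409.57.


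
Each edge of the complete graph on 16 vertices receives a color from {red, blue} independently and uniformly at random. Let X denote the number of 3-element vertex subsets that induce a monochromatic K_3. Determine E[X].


Let X = Σ_S X_S over the C(16, 3) = 560 subsets S of size 3, where X_S = 1 if the K_3 on S is monochromatic.
For a fixed S, the K_3 on S has C(3, 2) = 3 edges. P[all 3 edges red] = (1/2)^3, and likewise for blue, so P[monochromatic] = 2·(1/2)^3 = 2^{1 − 3} = 1/4.
Summing: E[X] = C(16, 3) · 2^{1 − 3} = 560 · 1/4 = 140.
Numerically: E[X] ≈ 140.000.

E[X] = C(16,3)·2^(1−C(3,2)) = 140 ≈ 140.000.


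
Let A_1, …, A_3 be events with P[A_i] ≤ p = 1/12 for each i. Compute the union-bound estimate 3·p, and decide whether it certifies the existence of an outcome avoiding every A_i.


Union bound: P[∪_{i=1}^{3} A_i] ≤ Σ_i P[A_i] ≤ 3·p = 3·(1/12) = 1/4.
Numerically: 1/4 ≈ 0.250.
Is 1/4 < 1? YES.
Since P[∪ A_i] ≤ 1/4 < 1, the complement has P[∩ A_i^c] ≥ 1 − 1/4 = 3/4 > 0, so some outcome avoids every A_i.

3·p = 1/4 ≈ 0.250; existence CERTIFIED by the union bound.


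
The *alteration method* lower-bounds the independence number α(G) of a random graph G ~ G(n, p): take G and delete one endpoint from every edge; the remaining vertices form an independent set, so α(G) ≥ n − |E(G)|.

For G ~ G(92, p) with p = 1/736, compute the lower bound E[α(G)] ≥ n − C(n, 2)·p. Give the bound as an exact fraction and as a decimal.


E[|E(G)|] = C(92, 2)·p = 4186 · (1/736) = 91/16.
E[α(G)] ≥ n − E[|E(G)|] = 92 − 91/16 = 1381/16.
Numerically: ≈ 86.312500.
(This is only a lower bound; the true E[α(G)] may be larger.)

E[α(G)] ≥ 1381/16 ≈ 86.312500.


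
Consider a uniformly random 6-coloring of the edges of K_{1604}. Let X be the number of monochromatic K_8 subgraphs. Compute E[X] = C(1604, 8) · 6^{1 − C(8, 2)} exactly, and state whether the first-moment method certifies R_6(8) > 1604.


E[X] = C(1604, 8) · 6^{1 − 28} = 1067877273673000226280 · 6^{−27} = 1067877273673000226280/1023490369077469249536.
As a reduced fraction: E[X] = 44494886403041676095/42645432044894552064 ≈ 1.0434.
Is E[X] < 1? NO.
Since E[X] ≥ 1, the first-moment bound is inconclusive at n = 1604; it does NOT by itself certify R_6(8) > 1604.

E[X] = 44494886403041676095/42645432044894552064 ≈ 1.0434; E[X] ≥ 1; first-moment method inconclusive here.


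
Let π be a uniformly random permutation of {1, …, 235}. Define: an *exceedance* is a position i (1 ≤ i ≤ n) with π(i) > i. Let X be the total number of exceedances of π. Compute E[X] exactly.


Write X = Σ_{i=1}^{235} X_i, where X_i = 1_{π(i) > i}.
For each fixed i, π(i) is uniform over {1, …, 235} (marginal of a uniform permutation), so P[π(i) > i] = (n − i)/n. Summing: Σ_{i=1}^{235} (n − i)/n = (0 + 1 + … + 234)/235 = 235(235 − 1)/(2·235) = (235 − 1)/2.
Hence E[X] = Σ_{i=1}^{235} (235 − i)/235 = 117 ≈ 117.000.

E[X] = 117 = 117.000.


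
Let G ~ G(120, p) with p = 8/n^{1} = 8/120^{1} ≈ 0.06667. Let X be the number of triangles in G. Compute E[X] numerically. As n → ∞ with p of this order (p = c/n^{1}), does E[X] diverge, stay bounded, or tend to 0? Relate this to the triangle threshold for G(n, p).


Number of potential triangles: C(120, 3) = 280840.
Each occurs with probability p³ ≈ (0.06667)³ ≈ 2.962963e-04.
By linearity: E[X] = C(120, 3)·p³ ≈ 280840 · 2.962963e-04 ≈ 83.2119.
Here α = 1, so p = 8/n is exactly at the triangle threshold p ~ 1/n. Asymptotically E[X] → c³/6 = 8³/6 = 256/3 ≈ 85.3333, a bounded constant. In this regime the triangle count is asymptotically Poisson(c³/6).

E[X] ≈ 83.2119; in regime p = Θ(1/n^{1}) E[X] stays bounded (at the triangle threshold p ~ 1/n).


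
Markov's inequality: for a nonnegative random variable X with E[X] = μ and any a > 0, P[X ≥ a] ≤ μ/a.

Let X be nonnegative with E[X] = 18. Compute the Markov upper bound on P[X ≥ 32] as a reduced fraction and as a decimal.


μ = E[X] = 18, a = 32.
Markov: P[X ≥ 32] ≤ μ/a = (18)/32 = 9/16.
Numerically: ≈ 0.56250.
(Since a = 32 > μ = 18.00000, the bound 9/16 is < 1 and informative.)

P[X ≥ 32] ≤ 9/16 ≈ 0.56250.


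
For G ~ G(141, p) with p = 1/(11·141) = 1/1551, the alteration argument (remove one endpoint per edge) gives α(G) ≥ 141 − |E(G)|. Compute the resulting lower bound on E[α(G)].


E[|E(G)|] = C(141, 2)·p = 9870 · (1/1551) = 70/11.
E[α(G)] ≥ n − E[|E(G)|] = 141 − 70/11 = 1481/11.
Numerically: ≈ 134.63636.
(This is only a lower bound; the true E[α(G)] may be larger.)

E[α(G)] ≥ 1481/11 ≈ 134.63636.
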